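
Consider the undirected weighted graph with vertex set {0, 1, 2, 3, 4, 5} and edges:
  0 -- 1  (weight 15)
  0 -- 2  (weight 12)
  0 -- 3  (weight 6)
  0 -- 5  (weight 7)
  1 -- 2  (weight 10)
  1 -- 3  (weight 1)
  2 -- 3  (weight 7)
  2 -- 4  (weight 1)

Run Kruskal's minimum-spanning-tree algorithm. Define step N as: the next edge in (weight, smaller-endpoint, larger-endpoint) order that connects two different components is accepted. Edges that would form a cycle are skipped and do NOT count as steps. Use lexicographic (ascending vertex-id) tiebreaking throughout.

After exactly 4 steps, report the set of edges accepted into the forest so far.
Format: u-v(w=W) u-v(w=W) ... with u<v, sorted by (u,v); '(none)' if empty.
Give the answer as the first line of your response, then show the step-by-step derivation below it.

0-3(w=6) 0-5(w=7) 1-3(w=1) 2-4(w=1)

step 1: add edge 1-3 (w=1); MST = {1-3(w=1)}
step 2: add edge 2-4 (w=1); MST = {1-3(w=1) 2-4(w=1)}
step 3: add edge 0-3 (w=6); MST = {0-3(w=6) 1-3(w=1) 2-4(w=1)}
step 4: add edge 0-5 (w=7); MST = {0-3(w=6) 0-5(w=7) 1-3(w=1) 2-4(w=1)}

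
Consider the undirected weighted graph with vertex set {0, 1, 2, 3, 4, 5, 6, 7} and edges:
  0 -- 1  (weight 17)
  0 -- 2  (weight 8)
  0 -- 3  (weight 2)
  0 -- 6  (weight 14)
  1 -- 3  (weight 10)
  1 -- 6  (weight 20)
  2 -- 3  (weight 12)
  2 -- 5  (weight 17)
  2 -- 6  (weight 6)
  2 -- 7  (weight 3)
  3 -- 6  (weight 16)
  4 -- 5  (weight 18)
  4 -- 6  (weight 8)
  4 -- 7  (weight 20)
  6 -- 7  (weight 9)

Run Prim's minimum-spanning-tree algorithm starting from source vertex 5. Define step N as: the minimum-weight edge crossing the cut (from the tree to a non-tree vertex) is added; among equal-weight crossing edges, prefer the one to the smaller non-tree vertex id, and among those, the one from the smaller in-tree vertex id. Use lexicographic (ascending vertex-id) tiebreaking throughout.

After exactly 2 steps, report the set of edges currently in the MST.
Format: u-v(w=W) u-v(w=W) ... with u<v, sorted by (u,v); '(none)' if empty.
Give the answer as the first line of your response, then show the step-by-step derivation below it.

2-5(w=17) 2-7(w=3)

step 1: add edge 2-5 (w=17); MST = {2-5(w=17)}
step 2: add edge 2-7 (w=3); MST = {2-5(w=17) 2-7(w=3)}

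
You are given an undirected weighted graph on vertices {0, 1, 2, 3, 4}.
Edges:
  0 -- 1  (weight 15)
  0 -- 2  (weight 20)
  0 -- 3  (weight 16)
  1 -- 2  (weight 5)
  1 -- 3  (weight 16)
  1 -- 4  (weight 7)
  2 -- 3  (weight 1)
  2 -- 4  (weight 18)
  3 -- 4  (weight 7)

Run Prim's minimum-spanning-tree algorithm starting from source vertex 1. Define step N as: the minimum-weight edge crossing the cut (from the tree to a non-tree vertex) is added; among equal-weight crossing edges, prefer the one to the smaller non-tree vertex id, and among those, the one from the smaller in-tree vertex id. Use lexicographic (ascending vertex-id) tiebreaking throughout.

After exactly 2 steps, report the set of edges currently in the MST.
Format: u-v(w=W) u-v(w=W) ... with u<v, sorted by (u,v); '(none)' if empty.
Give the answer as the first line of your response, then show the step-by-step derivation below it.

1-2(w=5) 2-3(w=1)

step 1: add edge 1-2 (w=5); MST = {1-2(w=5)}
step 2: add edge 2-3 (w=1); MST = {1-2(w=5) 2-3(w=1)}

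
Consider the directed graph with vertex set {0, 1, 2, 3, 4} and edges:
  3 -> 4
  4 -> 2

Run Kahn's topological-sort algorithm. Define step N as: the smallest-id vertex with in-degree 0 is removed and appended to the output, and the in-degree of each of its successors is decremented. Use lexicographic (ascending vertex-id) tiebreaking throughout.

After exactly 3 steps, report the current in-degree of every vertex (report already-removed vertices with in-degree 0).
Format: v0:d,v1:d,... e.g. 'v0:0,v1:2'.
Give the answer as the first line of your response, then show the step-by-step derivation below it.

v0:0,v1:0,v2:1,v3:0,v4:0

step 1: output 0; order=[0]; indeg=(0,0,1,0,1)
step 2: output 1; order=[0,1]; indeg=(0,0,1,0,1)
step 3: output 3; order=[0,1,3]; indeg=(0,0,1,0,0)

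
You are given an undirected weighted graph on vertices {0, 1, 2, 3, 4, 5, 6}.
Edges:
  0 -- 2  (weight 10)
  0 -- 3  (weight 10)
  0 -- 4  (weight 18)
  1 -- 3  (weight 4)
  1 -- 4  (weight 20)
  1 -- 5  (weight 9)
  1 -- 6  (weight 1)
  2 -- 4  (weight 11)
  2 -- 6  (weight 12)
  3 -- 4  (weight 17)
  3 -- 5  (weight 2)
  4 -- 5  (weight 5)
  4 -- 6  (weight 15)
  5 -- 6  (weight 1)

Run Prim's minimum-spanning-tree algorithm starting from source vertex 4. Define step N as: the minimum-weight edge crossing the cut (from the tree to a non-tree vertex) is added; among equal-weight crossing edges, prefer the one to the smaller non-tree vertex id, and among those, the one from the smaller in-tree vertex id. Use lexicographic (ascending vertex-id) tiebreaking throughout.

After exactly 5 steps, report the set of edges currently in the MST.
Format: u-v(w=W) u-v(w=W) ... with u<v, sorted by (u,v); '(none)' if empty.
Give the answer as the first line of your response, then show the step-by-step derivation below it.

0-3(w=10) 1-6(w=1) 3-5(w=2) 4-5(w=5) 5-6(w=1)

step 1: add edge 4-5 (w=5); MST = {4-5(w=5)}
step 2: add edge 5-6 (w=1); MST = {4-5(w=5) 5-6(w=1)}
step 3: add edge 1-6 (w=1); MST = {1-6(w=1) 4-5(w=5) 5-6(w=1)}
step 4: add edge 3-5 (w=2); MST = {1-6(w=1) 3-5(w=2) 4-5(w=5) 5-6(w=1)}
step 5: add edge 0-3 (w=10); MST = {0-3(w=10) 1-6(w=1) 3-5(w=2) 4-5(w=5) 5-6(w=1)}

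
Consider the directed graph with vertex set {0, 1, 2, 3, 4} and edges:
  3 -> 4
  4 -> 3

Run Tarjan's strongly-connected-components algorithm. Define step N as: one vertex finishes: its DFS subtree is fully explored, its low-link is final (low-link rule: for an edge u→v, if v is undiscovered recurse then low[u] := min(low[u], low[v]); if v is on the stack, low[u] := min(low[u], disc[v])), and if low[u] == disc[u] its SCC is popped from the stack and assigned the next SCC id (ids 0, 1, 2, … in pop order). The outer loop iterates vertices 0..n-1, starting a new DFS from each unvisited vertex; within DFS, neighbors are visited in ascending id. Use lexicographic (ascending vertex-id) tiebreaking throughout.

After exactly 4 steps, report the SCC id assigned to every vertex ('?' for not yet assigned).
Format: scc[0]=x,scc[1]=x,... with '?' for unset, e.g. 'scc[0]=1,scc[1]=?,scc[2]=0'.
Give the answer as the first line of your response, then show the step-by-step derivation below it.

scc[0]=0,scc[1]=1,scc[2]=2,scc[3]=?,scc[4]=?

step 1: low=(low[0]=0,low[1]=?,low[2]=?,low[3]=?,low[4]=?); scc=(scc[0]=0,scc[1]=?,scc[2]=?,scc[3]=?,scc[4]=?)
step 2: low=(low[0]=0,low[1]=1,low[2]=?,low[3]=?,low[4]=?); scc=(scc[0]=0,scc[1]=1,scc[2]=?,scc[3]=?,scc[4]=?)
step 3: low=(low[0]=0,low[1]=1,low[2]=2,low[3]=?,low[4]=?); scc=(scc[0]=0,scc[1]=1,scc[2]=2,scc[3]=?,scc[4]=?)
step 4: low=(low[0]=0,low[1]=1,low[2]=2,low[3]=3,low[4]=3); scc=(scc[0]=0,scc[1]=1,scc[2]=2,scc[3]=?,scc[4]=?)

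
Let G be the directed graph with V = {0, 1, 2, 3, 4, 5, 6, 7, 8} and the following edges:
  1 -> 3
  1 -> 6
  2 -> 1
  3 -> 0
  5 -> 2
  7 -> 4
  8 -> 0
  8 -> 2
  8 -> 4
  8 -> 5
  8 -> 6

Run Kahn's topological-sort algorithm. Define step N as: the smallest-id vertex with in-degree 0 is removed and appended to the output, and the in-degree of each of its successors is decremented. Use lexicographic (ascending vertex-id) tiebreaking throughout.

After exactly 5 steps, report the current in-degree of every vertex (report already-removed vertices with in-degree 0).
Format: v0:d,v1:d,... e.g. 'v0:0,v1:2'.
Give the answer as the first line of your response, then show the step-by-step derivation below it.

v0:1,v1:0,v2:0,v3:1,v4:0,v5:0,v6:1,v7:0,v8:0

step 1: output 7; order=[7]; indeg=(2,1,2,1,1,1,2,0,0)
step 2: output 8; order=[7,8]; indeg=(1,1,1,1,0,0,1,0,0)
step 3: output 4; order=[7,8,4]; indeg=(1,1,1,1,0,0,1,0,0)
step 4: output 5; order=[7,8,4,5]; indeg=(1,1,0,1,0,0,1,0,0)
step 5: output 2; order=[7,8,4,5,2]; indeg=(1,0,0,1,0,0,1,0,0)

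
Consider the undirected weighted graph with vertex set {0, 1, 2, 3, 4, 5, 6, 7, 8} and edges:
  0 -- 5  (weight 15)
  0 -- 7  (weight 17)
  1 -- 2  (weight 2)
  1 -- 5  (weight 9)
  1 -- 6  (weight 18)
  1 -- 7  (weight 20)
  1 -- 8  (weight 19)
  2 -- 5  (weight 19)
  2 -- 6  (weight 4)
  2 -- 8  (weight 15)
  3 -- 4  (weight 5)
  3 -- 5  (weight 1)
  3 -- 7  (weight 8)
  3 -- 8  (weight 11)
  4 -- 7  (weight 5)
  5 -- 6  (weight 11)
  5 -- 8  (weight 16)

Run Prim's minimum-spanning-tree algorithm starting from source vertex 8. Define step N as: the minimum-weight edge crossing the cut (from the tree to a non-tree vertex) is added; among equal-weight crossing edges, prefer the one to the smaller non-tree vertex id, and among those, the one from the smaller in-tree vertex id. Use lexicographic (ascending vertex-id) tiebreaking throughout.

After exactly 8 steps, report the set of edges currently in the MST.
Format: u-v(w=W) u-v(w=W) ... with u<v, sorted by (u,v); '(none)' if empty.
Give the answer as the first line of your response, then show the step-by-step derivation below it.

0-5(w=15) 1-2(w=2) 1-5(w=9) 2-6(w=4) 3-4(w=5) 3-5(w=1) 3-8(w=11) 4-7(w=5)

step 1: add edge 3-8 (w=11); MST = {3-8(w=11)}
step 2: add edge 3-5 (w=1); MST = {3-5(w=1) 3-8(w=11)}
step 3: add edge 3-4 (w=5); MST = {3-4(w=5) 3-5(w=1) 3-8(w=11)}
step 4: add edge 4-7 (w=5); MST = {3-4(w=5) 3-5(w=1) 3-8(w=11) 4-7(w=5)}
step 5: add edge 1-5 (w=9); MST = {1-5(w=9) 3-4(w=5) 3-5(w=1) 3-8(w=11) 4-7(w=5)}
step 6: add edge 1-2 (w=2); MST = {1-2(w=2) 1-5(w=9) 3-4(w=5) 3-5(w=1) 3-8(w=11) 4-7(w=5)}
step 7: add edge 2-6 (w=4); MST = {1-2(w=2) 1-5(w=9) 2-6(w=4) 3-4(w=5) 3-5(w=1) 3-8(w=11) 4-7(w=5)}
step 8: add edge 0-5 (w=15); MST = {0-5(w=15) 1-2(w=2) 1-5(w=9) 2-6(w=4) 3-4(w=5) 3-5(w=1) 3-8(w=11) 4-7(w=5)}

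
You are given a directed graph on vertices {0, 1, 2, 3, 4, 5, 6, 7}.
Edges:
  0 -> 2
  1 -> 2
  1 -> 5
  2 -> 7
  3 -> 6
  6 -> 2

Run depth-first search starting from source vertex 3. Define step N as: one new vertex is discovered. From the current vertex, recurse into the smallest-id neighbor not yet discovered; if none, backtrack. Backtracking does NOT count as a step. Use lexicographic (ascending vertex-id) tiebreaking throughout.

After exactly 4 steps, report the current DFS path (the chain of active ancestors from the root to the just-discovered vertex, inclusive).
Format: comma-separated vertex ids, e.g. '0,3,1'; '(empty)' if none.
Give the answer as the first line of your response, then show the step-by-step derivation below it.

3,6,2,7

step 1: discover 3; path=3; order=3
step 2: discover 6; path=3>6; order=3,6
step 3: discover 2; path=3>6>2; order=3,6,2
step 4: discover 7; path=3>6>2>7; order=3,6,2,7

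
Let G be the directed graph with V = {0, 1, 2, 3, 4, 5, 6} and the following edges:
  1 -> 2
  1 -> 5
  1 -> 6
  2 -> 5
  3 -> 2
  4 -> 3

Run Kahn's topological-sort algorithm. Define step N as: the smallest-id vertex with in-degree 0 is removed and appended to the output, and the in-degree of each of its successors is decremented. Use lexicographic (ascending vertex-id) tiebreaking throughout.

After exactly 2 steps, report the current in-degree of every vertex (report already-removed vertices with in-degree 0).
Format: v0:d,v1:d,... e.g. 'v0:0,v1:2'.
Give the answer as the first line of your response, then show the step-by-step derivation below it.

v0:0,v1:0,v2:1,v3:1,v4:0,v5:1,v6:0

step 1: output 0; order=[0]; indeg=(0,0,2,1,0,2,1)
step 2: output 1; order=[0,1]; indeg=(0,0,1,1,0,1,0)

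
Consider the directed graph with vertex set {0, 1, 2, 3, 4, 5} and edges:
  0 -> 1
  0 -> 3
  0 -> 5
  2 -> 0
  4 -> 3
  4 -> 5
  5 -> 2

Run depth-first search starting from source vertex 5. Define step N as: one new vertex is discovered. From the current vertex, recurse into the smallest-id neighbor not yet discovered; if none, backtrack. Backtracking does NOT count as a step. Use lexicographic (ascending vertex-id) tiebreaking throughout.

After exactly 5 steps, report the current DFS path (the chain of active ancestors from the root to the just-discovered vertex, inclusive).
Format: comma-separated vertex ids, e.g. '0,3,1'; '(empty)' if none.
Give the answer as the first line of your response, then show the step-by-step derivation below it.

5,2,0,3

step 1: discover 5; path=5; order=5
step 2: discover 2; path=5>2; order=5,2
step 3: discover 0; path=5>2>0; order=5,2,0
step 4: discover 1; path=5>2>0>1; order=5,2,0,1
step 5: discover 3; path=5>2>0>3; order=5,2,0,1,3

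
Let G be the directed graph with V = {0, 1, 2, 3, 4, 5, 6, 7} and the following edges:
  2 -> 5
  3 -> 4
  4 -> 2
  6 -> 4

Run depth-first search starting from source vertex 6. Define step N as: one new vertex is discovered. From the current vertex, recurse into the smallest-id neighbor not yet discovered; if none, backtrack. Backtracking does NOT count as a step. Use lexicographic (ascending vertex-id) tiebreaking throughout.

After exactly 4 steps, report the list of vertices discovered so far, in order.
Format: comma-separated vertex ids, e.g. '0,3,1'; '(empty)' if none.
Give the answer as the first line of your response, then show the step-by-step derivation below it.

6,4,2,5

step 1: discover 6; path=6; order=6
step 2: discover 4; path=6>4; order=6,4
step 3: discover 2; path=6>4>2; order=6,4,2
step 4: discover 5; path=6>4>2>5; order=6,4,2,5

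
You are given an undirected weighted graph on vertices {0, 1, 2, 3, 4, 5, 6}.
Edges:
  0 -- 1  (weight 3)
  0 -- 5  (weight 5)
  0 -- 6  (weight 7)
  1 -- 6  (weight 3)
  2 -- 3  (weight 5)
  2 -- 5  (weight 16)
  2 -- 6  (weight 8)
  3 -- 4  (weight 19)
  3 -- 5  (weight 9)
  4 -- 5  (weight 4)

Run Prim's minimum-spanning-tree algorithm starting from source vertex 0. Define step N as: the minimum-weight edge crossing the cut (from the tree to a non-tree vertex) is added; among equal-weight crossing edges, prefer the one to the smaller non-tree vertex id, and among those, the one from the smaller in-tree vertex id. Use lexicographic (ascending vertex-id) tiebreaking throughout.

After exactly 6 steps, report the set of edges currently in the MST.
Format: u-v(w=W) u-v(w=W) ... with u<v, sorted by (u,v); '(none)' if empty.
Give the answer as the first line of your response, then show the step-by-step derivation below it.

0-1(w=3) 0-5(w=5) 1-6(w=3) 2-3(w=5) 2-6(w=8) 4-5(w=4)

step 1: add edge 0-1 (w=3); MST = {0-1(w=3)}
step 2: add edge 1-6 (w=3); MST = {0-1(w=3) 1-6(w=3)}
step 3: add edge 0-5 (w=5); MST = {0-1(w=3) 0-5(w=5) 1-6(w=3)}
step 4: add edge 4-5 (w=4); MST = {0-1(w=3) 0-5(w=5) 1-6(w=3) 4-5(w=4)}
step 5: add edge 2-6 (w=8); MST = {0-1(w=3) 0-5(w=5) 1-6(w=3) 2-6(w=8) 4-5(w=4)}
step 6: add edge 2-3 (w=5); MST = {0-1(w=3) 0-5(w=5) 1-6(w=3) 2-3(w=5) 2-6(w=8) 4-5(w=4)}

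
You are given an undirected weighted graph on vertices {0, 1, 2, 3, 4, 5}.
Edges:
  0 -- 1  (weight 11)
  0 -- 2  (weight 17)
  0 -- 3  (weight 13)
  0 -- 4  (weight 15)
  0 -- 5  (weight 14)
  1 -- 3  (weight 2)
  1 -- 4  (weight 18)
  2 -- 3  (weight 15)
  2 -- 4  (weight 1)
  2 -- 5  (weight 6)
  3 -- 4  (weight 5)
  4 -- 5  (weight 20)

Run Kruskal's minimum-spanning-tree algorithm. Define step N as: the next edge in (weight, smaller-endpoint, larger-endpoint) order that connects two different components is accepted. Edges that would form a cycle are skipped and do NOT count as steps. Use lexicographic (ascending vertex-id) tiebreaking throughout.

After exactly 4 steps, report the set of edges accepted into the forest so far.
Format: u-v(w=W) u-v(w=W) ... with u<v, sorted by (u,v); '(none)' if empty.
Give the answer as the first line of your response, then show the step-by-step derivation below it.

1-3(w=2) 2-4(w=1) 2-5(w=6) 3-4(w=5)

step 1: add edge 2-4 (w=1); MST = {2-4(w=1)}
step 2: add edge 1-3 (w=2); MST = {1-3(w=2) 2-4(w=1)}
step 3: add edge 3-4 (w=5); MST = {1-3(w=2) 2-4(w=1) 3-4(w=5)}
step 4: add edge 2-5 (w=6); MST = {1-3(w=2) 2-4(w=1) 2-5(w=6) 3-4(w=5)}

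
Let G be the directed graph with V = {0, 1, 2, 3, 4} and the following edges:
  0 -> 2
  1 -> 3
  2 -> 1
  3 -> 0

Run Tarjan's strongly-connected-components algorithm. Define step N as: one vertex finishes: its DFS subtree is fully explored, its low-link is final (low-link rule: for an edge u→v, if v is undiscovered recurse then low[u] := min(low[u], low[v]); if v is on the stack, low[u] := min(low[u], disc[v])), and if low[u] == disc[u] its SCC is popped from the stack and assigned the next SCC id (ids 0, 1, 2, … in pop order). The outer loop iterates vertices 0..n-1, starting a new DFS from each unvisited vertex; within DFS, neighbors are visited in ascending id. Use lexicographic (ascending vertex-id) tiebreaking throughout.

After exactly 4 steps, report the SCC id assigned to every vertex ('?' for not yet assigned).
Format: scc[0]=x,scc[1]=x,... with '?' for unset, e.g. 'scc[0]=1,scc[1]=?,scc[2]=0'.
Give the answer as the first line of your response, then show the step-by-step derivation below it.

scc[0]=0,scc[1]=0,scc[2]=0,scc[3]=0,scc[4]=?

step 1: low=(low[0]=0,low[1]=2,low[2]=1,low[3]=0,low[4]=?); scc=(scc[0]=?,scc[1]=?,scc[2]=?,scc[3]=?,scc[4]=?)
step 2: low=(low[0]=0,low[1]=0,low[2]=1,low[3]=0,low[4]=?); scc=(scc[0]=?,scc[1]=?,scc[2]=?,scc[3]=?,scc[4]=?)
step 3: low=(low[0]=0,low[1]=0,low[2]=0,low[3]=0,low[4]=?); scc=(scc[0]=?,scc[1]=?,scc[2]=?,scc[3]=?,scc[4]=?)
step 4: low=(low[0]=0,low[1]=0,low[2]=0,low[3]=0,low[4]=?); scc=(scc[0]=0,scc[1]=0,scc[2]=0,scc[3]=0,scc[4]=?)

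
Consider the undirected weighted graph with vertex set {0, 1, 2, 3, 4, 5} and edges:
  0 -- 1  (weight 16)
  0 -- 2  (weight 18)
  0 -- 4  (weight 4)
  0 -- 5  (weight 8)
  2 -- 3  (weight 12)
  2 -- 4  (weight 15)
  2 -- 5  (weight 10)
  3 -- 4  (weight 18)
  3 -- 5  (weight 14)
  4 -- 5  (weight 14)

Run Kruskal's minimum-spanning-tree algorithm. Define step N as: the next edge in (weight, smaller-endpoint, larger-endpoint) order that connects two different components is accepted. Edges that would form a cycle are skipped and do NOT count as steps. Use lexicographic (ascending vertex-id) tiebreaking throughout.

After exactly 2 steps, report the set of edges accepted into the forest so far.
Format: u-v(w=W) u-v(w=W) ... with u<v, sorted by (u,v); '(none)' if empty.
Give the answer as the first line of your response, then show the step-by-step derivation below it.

0-4(w=4) 0-5(w=8)

step 1: add edge 0-4 (w=4); MST = {0-4(w=4)}
step 2: add edge 0-5 (w=8); MST = {0-4(w=4) 0-5(w=8)}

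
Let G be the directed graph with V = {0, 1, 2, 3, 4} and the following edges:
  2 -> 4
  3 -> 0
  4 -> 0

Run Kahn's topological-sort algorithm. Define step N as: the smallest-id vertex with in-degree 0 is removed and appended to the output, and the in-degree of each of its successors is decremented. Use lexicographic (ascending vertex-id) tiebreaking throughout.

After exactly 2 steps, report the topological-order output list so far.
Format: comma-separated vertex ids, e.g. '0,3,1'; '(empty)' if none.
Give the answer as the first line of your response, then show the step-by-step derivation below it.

1,2

step 1: output 1; order=[1]; indeg=(2,0,0,0,1)
step 2: output 2; order=[1,2]; indeg=(2,0,0,0,0)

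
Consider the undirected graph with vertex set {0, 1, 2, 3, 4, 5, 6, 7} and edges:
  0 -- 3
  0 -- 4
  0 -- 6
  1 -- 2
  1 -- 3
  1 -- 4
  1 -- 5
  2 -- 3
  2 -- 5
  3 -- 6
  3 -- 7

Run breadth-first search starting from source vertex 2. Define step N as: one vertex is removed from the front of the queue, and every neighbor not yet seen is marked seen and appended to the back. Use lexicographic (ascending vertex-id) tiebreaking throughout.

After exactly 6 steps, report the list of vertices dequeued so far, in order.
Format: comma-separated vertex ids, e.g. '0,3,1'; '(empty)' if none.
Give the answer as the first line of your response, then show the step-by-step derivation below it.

2,1,3,5,4,0

step 1: dequeue 2; queue=[1,3,5]; order=2
step 2: dequeue 1; queue=[3,5,4]; order=2,1
step 3: dequeue 3; queue=[5,4,0,6,7]; order=2,1,3
step 4: dequeue 5; queue=[4,0,6,7]; order=2,1,3,5
step 5: dequeue 4; queue=[0,6,7]; order=2,1,3,5,4
step 6: dequeue 0; queue=[6,7]; order=2,1,3,5,4,0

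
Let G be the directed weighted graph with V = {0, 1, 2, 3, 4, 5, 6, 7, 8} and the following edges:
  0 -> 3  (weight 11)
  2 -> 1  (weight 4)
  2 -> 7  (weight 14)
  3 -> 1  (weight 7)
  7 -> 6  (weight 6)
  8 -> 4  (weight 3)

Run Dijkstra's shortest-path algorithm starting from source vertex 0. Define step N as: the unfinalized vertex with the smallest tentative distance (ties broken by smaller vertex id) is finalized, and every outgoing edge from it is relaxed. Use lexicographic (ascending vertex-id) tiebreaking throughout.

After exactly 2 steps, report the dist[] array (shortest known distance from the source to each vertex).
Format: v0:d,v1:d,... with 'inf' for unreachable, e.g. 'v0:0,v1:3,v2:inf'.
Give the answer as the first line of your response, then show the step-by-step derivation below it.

v0:0,v1:18,v2:inf,v3:11,v4:inf,v5:inf,v6:inf,v7:inf,v8:inf

step 1: dist = v0:0,v1:inf,v2:inf,v3:11,v4:inf,v5:inf,v6:inf,v7:inf,v8:inf
step 2: dist = v0:0,v1:18,v2:inf,v3:11,v4:inf,v5:inf,v6:inf,v7:inf,v8:inf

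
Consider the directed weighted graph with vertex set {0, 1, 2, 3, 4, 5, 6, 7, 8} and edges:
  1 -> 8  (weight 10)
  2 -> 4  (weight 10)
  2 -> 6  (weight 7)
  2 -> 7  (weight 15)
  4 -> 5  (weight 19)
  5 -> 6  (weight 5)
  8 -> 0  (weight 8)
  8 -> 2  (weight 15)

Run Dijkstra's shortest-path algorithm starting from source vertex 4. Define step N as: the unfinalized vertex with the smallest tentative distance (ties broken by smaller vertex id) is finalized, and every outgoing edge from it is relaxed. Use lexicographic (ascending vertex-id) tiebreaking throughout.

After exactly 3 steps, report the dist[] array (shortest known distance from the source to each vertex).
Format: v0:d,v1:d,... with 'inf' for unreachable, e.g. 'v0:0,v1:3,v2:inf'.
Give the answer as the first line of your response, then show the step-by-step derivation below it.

v0:inf,v1:inf,v2:inf,v3:inf,v4:0,v5:19,v6:24,v7:inf,v8:inf

step 1: dist = v0:inf,v1:inf,v2:inf,v3:inf,v4:0,v5:19,v6:inf,v7:inf,v8:inf
step 2: dist = v0:inf,v1:inf,v2:inf,v3:inf,v4:0,v5:19,v6:24,v7:inf,v8:inf
step 3: dist = v0:inf,v1:inf,v2:inf,v3:inf,v4:0,v5:19,v6:24,v7:inf,v8:inf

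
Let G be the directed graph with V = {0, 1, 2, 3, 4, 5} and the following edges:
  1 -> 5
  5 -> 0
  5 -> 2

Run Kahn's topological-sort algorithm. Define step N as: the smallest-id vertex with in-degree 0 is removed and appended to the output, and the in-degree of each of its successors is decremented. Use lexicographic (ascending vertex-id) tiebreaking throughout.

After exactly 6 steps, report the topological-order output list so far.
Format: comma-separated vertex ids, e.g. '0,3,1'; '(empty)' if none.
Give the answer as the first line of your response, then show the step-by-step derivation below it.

1,3,4,5,0,2

step 1: output 1; order=[1]; indeg=(1,0,1,0,0,0)
step 2: output 3; order=[1,3]; indeg=(1,0,1,0,0,0)
step 3: output 4; order=[1,3,4]; indeg=(1,0,1,0,0,0)
step 4: output 5; order=[1,3,4,5]; indeg=(0,0,0,0,0,0)
step 5: output 0; order=[1,3,4,5,0]; indeg=(0,0,0,0,0,0)
step 6: output 2; order=[1,3,4,5,0,2]; indeg=(0,0,0,0,0,0)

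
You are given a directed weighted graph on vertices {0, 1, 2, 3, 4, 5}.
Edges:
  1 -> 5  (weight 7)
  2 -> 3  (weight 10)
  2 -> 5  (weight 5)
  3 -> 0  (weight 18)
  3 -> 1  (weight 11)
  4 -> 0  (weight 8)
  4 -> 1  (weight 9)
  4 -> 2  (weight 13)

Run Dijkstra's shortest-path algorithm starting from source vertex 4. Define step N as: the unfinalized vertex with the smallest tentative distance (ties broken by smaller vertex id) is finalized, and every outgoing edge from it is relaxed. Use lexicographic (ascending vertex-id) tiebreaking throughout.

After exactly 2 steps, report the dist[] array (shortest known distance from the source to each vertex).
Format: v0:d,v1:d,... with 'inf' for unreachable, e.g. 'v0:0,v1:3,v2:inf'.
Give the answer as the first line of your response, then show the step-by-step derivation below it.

v0:8,v1:9,v2:13,v3:inf,v4:0,v5:inf

step 1: dist = v0:8,v1:9,v2:13,v3:inf,v4:0,v5:inf
step 2: dist = v0:8,v1:9,v2:13,v3:inf,v4:0,v5:inf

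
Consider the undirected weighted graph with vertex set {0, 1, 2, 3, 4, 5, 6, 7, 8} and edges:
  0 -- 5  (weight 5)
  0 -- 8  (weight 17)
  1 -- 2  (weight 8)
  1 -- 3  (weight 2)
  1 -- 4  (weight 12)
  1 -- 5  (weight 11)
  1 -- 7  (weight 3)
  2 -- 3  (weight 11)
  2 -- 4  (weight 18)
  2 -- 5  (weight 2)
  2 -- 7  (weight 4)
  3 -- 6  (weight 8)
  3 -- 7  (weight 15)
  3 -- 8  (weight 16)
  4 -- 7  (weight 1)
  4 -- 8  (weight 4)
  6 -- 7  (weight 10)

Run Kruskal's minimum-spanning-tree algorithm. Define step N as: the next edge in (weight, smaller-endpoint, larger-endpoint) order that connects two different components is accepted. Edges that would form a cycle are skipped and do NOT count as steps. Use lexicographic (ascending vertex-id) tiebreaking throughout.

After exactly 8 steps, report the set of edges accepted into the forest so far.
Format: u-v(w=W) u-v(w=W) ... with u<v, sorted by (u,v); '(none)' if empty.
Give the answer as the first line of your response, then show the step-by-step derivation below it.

0-5(w=5) 1-3(w=2) 1-7(w=3) 2-5(w=2) 2-7(w=4) 3-6(w=8) 4-7(w=1) 4-8(w=4)

step 1: add edge 4-7 (w=1); MST = {4-7(w=1)}
step 2: add edge 1-3 (w=2); MST = {1-3(w=2) 4-7(w=1)}
step 3: add edge 2-5 (w=2); MST = {1-3(w=2) 2-5(w=2) 4-7(w=1)}
step 4: add edge 1-7 (w=3); MST = {1-3(w=2) 1-7(w=3) 2-5(w=2) 4-7(w=1)}
step 5: add edge 2-7 (w=4); MST = {1-3(w=2) 1-7(w=3) 2-5(w=2) 2-7(w=4) 4-7(w=1)}
step 6: add edge 4-8 (w=4); MST = {1-3(w=2) 1-7(w=3) 2-5(w=2) 2-7(w=4) 4-7(w=1) 4-8(w=4)}
step 7: add edge 0-5 (w=5); MST = {0-5(w=5) 1-3(w=2) 1-7(w=3) 2-5(w=2) 2-7(w=4) 4-7(w=1) 4-8(w=4)}
step 8: add edge 3-6 (w=8); MST = {0-5(w=5) 1-3(w=2) 1-7(w=3) 2-5(w=2) 2-7(w=4) 3-6(w=8) 4-7(w=1) 4-8(w=4)}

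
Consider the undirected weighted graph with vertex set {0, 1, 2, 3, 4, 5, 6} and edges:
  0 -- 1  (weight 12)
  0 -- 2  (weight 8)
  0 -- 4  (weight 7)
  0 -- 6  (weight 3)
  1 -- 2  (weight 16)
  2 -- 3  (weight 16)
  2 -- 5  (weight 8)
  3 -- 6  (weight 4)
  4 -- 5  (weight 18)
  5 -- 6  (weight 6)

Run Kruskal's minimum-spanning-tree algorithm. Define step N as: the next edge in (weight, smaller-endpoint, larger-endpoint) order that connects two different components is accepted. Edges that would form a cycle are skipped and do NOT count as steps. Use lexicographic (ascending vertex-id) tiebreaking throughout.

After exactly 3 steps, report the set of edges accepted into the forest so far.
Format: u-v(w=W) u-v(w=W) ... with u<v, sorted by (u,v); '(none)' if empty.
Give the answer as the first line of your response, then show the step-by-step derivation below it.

0-6(w=3) 3-6(w=4) 5-6(w=6)

step 1: add edge 0-6 (w=3); MST = {0-6(w=3)}
step 2: add edge 3-6 (w=4); MST = {0-6(w=3) 3-6(w=4)}
step 3: add edge 5-6 (w=6); MST = {0-6(w=3) 3-6(w=4) 5-6(w=6)}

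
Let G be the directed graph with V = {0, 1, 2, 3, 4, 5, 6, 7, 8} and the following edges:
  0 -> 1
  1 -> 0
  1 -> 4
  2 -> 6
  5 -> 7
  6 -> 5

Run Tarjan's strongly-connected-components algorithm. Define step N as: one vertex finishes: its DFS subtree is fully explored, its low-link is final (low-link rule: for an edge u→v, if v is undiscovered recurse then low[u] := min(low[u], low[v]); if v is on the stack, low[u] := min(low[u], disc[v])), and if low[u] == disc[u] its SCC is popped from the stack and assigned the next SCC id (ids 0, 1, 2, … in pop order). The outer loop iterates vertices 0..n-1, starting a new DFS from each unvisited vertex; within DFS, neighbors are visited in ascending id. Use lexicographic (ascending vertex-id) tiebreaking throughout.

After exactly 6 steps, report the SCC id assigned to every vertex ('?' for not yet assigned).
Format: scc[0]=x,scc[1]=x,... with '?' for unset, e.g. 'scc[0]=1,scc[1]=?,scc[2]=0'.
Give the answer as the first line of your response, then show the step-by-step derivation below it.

scc[0]=1,scc[1]=1,scc[2]=?,scc[3]=?,scc[4]=0,scc[5]=3,scc[6]=4,scc[7]=2,scc[8]=?

step 1: low=(low[0]=0,low[1]=0,low[2]=?,low[3]=?,low[4]=2,low[5]=?,low[6]=?,low[7]=?,low[8]=?); scc=(scc[0]=?,scc[1]=?,scc[2]=?,scc[3]=?,scc[4]=0,scc[5]=?,scc[6]=?,scc[7]=?,scc[8]=?)
step 2: low=(low[0]=0,low[1]=0,low[2]=?,low[3]=?,low[4]=2,low[5]=?,low[6]=?,low[7]=?,low[8]=?); scc=(scc[0]=?,scc[1]=?,scc[2]=?,scc[3]=?,scc[4]=0,scc[5]=?,scc[6]=?,scc[7]=?,scc[8]=?)
step 3: low=(low[0]=0,low[1]=0,low[2]=?,low[3]=?,low[4]=2,low[5]=?,low[6]=?,low[7]=?,low[8]=?); scc=(scc[0]=1,scc[1]=1,scc[2]=?,scc[3]=?,scc[4]=0,scc[5]=?,scc[6]=?,scc[7]=?,scc[8]=?)
step 4: low=(low[0]=0,low[1]=0,low[2]=3,low[3]=?,low[4]=2,low[5]=5,low[6]=4,low[7]=6,low[8]=?); scc=(scc[0]=1,scc[1]=1,scc[2]=?,scc[3]=?,scc[4]=0,scc[5]=?,scc[6]=?,scc[7]=2,scc[8]=?)
step 5: low=(low[0]=0,low[1]=0,low[2]=3,low[3]=?,low[4]=2,low[5]=5,low[6]=4,low[7]=6,low[8]=?); scc=(scc[0]=1,scc[1]=1,scc[2]=?,scc[3]=?,scc[4]=0,scc[5]=3,scc[6]=?,scc[7]=2,scc[8]=?)
step 6: low=(low[0]=0,low[1]=0,low[2]=3,low[3]=?,low[4]=2,low[5]=5,low[6]=4,low[7]=6,low[8]=?); scc=(scc[0]=1,scc[1]=1,scc[2]=?,scc[3]=?,scc[4]=0,scc[5]=3,scc[6]=4,scc[7]=2,scc[8]=?)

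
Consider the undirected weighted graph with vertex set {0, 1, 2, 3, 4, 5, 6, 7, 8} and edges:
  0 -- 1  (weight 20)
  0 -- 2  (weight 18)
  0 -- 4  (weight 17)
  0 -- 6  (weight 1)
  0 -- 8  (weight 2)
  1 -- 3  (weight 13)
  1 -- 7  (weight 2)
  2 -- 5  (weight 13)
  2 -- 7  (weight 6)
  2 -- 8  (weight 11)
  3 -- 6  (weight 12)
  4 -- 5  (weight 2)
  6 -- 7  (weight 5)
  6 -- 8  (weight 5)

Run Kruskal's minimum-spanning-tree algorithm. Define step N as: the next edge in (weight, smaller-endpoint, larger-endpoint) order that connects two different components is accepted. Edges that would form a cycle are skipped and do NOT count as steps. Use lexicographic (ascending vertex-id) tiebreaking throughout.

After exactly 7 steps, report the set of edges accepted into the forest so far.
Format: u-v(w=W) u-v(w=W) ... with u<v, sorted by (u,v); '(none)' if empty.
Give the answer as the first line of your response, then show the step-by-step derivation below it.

0-6(w=1) 0-8(w=2) 1-7(w=2) 2-7(w=6) 3-6(w=12) 4-5(w=2) 6-7(w=5)

step 1: add edge 0-6 (w=1); MST = {0-6(w=1)}
step 2: add edge 0-8 (w=2); MST = {0-6(w=1) 0-8(w=2)}
step 3: add edge 1-7 (w=2); MST = {0-6(w=1) 0-8(w=2) 1-7(w=2)}
step 4: add edge 4-5 (w=2); MST = {0-6(w=1) 0-8(w=2) 1-7(w=2) 4-5(w=2)}
step 5: add edge 6-7 (w=5); MST = {0-6(w=1) 0-8(w=2) 1-7(w=2) 4-5(w=2) 6-7(w=5)}
step 6: add edge 2-7 (w=6); MST = {0-6(w=1) 0-8(w=2) 1-7(w=2) 2-7(w=6) 4-5(w=2) 6-7(w=5)}
step 7: add edge 3-6 (w=12); MST = {0-6(w=1) 0-8(w=2) 1-7(w=2) 2-7(w=6) 3-6(w=12) 4-5(w=2) 6-7(w=5)}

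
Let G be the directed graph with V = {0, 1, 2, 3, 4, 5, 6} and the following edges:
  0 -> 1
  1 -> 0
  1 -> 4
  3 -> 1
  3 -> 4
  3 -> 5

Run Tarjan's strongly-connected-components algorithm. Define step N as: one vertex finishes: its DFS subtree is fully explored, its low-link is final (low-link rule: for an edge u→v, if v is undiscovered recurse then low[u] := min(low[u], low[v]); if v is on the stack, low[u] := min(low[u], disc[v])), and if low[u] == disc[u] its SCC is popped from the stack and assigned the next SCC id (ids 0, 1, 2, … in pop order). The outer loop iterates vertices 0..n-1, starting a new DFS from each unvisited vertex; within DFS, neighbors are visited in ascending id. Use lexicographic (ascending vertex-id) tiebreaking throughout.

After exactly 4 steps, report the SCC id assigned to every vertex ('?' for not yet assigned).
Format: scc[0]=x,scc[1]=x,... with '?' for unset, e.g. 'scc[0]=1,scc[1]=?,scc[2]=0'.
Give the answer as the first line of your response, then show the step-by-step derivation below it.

scc[0]=1,scc[1]=1,scc[2]=2,scc[3]=?,scc[4]=0,scc[5]=?,scc[6]=?

step 1: low=(low[0]=0,low[1]=0,low[2]=?,low[3]=?,low[4]=2,low[5]=?,low[6]=?); scc=(scc[0]=?,scc[1]=?,scc[2]=?,scc[3]=?,scc[4]=0,scc[5]=?,scc[6]=?)
step 2: low=(low[0]=0,low[1]=0,low[2]=?,low[3]=?,low[4]=2,low[5]=?,low[6]=?); scc=(scc[0]=?,scc[1]=?,scc[2]=?,scc[3]=?,scc[4]=0,scc[5]=?,scc[6]=?)
step 3: low=(low[0]=0,low[1]=0,low[2]=?,low[3]=?,low[4]=2,low[5]=?,low[6]=?); scc=(scc[0]=1,scc[1]=1,scc[2]=?,scc[3]=?,scc[4]=0,scc[5]=?,scc[6]=?)
step 4: low=(low[0]=0,low[1]=0,low[2]=3,low[3]=?,low[4]=2,low[5]=?,low[6]=?); scc=(scc[0]=1,scc[1]=1,scc[2]=2,scc[3]=?,scc[4]=0,scc[5]=?,scc[6]=?)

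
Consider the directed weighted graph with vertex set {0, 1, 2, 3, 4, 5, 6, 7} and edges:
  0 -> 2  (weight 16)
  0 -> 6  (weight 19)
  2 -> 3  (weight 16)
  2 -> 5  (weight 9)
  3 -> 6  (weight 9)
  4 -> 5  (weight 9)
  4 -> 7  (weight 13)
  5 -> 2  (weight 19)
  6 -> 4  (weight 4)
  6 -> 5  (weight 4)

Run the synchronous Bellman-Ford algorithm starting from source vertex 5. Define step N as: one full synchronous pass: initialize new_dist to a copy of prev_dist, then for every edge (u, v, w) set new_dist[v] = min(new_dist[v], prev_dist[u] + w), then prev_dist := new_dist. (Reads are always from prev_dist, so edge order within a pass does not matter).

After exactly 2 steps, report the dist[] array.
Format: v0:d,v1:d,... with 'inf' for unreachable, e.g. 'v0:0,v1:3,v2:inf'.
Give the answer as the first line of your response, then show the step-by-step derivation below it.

v0:inf,v1:inf,v2:19,v3:35,v4:inf,v5:0,v6:inf,v7:inf

step 1: dist = v0:inf,v1:inf,v2:19,v3:inf,v4:inf,v5:0,v6:inf,v7:inf
step 2: dist = v0:inf,v1:inf,v2:19,v3:35,v4:inf,v5:0,v6:inf,v7:inf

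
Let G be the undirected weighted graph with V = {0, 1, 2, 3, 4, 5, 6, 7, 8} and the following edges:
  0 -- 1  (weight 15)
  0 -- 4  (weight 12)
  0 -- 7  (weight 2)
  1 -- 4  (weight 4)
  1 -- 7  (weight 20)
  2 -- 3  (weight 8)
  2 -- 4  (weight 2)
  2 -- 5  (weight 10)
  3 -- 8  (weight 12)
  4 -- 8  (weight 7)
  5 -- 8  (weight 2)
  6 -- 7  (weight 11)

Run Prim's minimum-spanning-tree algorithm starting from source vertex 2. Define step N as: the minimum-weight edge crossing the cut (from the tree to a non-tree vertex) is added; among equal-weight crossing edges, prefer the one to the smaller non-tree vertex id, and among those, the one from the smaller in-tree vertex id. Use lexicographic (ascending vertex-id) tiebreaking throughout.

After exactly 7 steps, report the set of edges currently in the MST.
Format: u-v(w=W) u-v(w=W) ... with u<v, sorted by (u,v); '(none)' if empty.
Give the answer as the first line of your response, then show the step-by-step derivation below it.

0-4(w=12) 0-7(w=2) 1-4(w=4) 2-3(w=8) 2-4(w=2) 4-8(w=7) 5-8(w=2)

step 1: add edge 2-4 (w=2); MST = {2-4(w=2)}
step 2: add edge 1-4 (w=4); MST = {1-4(w=4) 2-4(w=2)}
step 3: add edge 4-8 (w=7); MST = {1-4(w=4) 2-4(w=2) 4-8(w=7)}
step 4: add edge 5-8 (w=2); MST = {1-4(w=4) 2-4(w=2) 4-8(w=7) 5-8(w=2)}
step 5: add edge 2-3 (w=8); MST = {1-4(w=4) 2-3(w=8) 2-4(w=2) 4-8(w=7) 5-8(w=2)}
step 6: add edge 0-4 (w=12); MST = {0-4(w=12) 1-4(w=4) 2-3(w=8) 2-4(w=2) 4-8(w=7) 5-8(w=2)}
step 7: add edge 0-7 (w=2); MST = {0-4(w=12) 0-7(w=2) 1-4(w=4) 2-3(w=8) 2-4(w=2) 4-8(w=7) 5-8(w=2)}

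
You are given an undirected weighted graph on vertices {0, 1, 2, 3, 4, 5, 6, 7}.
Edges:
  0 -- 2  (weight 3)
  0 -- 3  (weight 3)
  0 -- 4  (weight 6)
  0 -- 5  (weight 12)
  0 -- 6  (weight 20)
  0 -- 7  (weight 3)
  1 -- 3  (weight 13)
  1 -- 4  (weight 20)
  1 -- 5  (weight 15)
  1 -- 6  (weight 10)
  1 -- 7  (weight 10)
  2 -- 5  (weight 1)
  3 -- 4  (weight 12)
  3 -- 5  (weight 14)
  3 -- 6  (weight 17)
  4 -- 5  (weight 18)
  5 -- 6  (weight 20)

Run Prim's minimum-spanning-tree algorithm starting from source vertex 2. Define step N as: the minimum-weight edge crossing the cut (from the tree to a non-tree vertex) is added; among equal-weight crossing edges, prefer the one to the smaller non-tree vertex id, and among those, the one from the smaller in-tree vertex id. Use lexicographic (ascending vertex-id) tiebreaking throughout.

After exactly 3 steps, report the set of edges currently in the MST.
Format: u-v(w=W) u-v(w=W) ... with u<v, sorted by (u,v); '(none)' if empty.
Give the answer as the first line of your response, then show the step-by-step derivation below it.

0-2(w=3) 0-3(w=3) 2-5(w=1)

step 1: add edge 2-5 (w=1); MST = {2-5(w=1)}
step 2: add edge 0-2 (w=3); MST = {0-2(w=3) 2-5(w=1)}
step 3: add edge 0-3 (w=3); MST = {0-2(w=3) 0-3(w=3) 2-5(w=1)}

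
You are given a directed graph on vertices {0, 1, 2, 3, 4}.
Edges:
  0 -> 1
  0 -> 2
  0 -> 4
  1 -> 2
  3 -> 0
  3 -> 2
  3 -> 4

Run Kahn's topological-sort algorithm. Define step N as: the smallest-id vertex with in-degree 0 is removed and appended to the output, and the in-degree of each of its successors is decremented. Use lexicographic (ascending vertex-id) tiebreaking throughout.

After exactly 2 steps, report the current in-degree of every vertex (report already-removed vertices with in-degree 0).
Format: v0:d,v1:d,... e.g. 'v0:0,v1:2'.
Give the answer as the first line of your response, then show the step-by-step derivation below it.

v0:0,v1:0,v2:1,v3:0,v4:0

step 1: output 3; order=[3]; indeg=(0,1,2,0,1)
step 2: output 0; order=[3,0]; indeg=(0,0,1,0,0)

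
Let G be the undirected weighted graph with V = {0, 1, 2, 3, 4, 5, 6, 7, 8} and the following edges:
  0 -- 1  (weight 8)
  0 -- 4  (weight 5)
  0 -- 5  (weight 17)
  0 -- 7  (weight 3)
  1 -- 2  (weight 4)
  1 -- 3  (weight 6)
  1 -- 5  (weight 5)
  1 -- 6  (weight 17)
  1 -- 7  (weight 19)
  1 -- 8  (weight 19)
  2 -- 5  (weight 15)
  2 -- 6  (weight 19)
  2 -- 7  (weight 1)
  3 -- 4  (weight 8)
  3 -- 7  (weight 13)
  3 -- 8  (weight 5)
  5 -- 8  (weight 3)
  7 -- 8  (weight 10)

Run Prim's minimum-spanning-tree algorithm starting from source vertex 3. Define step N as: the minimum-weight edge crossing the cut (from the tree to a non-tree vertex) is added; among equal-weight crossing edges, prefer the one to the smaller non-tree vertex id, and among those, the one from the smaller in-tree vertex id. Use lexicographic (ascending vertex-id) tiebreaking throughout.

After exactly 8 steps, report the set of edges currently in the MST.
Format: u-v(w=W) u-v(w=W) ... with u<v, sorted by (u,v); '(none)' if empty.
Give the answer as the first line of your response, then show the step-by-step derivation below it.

0-4(w=5) 0-7(w=3) 1-2(w=4) 1-5(w=5) 1-6(w=17) 2-7(w=1) 3-8(w=5) 5-8(w=3)

step 1: add edge 3-8 (w=5); MST = {3-8(w=5)}
step 2: add edge 5-8 (w=3); MST = {3-8(w=5) 5-8(w=3)}
step 3: add edge 1-5 (w=5); MST = {1-5(w=5) 3-8(w=5) 5-8(w=3)}
step 4: add edge 1-2 (w=4); MST = {1-2(w=4) 1-5(w=5) 3-8(w=5) 5-8(w=3)}
step 5: add edge 2-7 (w=1); MST = {1-2(w=4) 1-5(w=5) 2-7(w=1) 3-8(w=5) 5-8(w=3)}
step 6: add edge 0-7 (w=3); MST = {0-7(w=3) 1-2(w=4) 1-5(w=5) 2-7(w=1) 3-8(w=5) 5-8(w=3)}
step 7: add edge 0-4 (w=5); MST = {0-4(w=5) 0-7(w=3) 1-2(w=4) 1-5(w=5) 2-7(w=1) 3-8(w=5) 5-8(w=3)}
step 8: add edge 1-6 (w=17); MST = {0-4(w=5) 0-7(w=3) 1-2(w=4) 1-5(w=5) 1-6(w=17) 2-7(w=1) 3-8(w=5) 5-8(w=3)}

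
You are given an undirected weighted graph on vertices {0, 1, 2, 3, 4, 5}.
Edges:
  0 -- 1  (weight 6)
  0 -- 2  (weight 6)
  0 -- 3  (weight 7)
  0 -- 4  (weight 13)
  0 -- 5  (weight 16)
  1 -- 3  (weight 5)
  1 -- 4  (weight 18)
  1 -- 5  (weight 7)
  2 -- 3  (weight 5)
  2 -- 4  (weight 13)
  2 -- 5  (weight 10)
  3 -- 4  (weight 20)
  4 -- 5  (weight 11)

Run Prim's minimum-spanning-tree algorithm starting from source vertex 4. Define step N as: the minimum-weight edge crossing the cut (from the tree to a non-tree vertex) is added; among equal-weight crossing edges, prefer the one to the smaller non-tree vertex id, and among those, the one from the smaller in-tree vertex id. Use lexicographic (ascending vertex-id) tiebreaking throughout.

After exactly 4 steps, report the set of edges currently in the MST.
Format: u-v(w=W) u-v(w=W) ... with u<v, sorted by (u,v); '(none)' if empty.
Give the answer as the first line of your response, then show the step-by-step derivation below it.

1-3(w=5) 1-5(w=7) 2-3(w=5) 4-5(w=11)

step 1: add edge 4-5 (w=11); MST = {4-5(w=11)}
step 2: add edge 1-5 (w=7); MST = {1-5(w=7) 4-5(w=11)}
step 3: add edge 1-3 (w=5); MST = {1-3(w=5) 1-5(w=7) 4-5(w=11)}
step 4: add edge 2-3 (w=5); MST = {1-3(w=5) 1-5(w=7) 2-3(w=5) 4-5(w=11)}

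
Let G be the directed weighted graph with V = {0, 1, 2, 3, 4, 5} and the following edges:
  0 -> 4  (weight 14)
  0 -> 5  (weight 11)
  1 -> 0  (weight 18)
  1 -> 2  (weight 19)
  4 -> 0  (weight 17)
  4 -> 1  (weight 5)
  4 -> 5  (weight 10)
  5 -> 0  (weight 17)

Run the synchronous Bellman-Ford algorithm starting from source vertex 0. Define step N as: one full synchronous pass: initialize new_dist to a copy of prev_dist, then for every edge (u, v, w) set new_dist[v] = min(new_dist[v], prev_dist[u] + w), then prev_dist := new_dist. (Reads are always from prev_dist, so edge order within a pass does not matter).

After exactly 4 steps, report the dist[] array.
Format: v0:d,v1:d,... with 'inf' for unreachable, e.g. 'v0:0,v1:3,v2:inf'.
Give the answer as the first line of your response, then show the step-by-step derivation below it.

v0:0,v1:19,v2:38,v3:inf,v4:14,v5:11

step 1: dist = v0:0,v1:inf,v2:inf,v3:inf,v4:14,v5:11
step 2: dist = v0:0,v1:19,v2:inf,v3:inf,v4:14,v5:11
step 3: dist = v0:0,v1:19,v2:38,v3:inf,v4:14,v5:11
step 4: dist = v0:0,v1:19,v2:38,v3:inf,v4:14,v5:11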